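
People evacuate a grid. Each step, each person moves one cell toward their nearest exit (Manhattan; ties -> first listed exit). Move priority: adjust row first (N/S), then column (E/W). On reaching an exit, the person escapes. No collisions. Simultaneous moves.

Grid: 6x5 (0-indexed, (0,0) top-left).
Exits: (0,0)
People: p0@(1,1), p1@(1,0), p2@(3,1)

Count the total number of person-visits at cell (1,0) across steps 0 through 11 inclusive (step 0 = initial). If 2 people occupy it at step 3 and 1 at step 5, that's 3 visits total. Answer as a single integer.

Step 0: p0@(1,1) p1@(1,0) p2@(3,1) -> at (1,0): 1 [p1], cum=1
Step 1: p0@(0,1) p1@ESC p2@(2,1) -> at (1,0): 0 [-], cum=1
Step 2: p0@ESC p1@ESC p2@(1,1) -> at (1,0): 0 [-], cum=1
Step 3: p0@ESC p1@ESC p2@(0,1) -> at (1,0): 0 [-], cum=1
Step 4: p0@ESC p1@ESC p2@ESC -> at (1,0): 0 [-], cum=1
Total visits = 1

Answer: 1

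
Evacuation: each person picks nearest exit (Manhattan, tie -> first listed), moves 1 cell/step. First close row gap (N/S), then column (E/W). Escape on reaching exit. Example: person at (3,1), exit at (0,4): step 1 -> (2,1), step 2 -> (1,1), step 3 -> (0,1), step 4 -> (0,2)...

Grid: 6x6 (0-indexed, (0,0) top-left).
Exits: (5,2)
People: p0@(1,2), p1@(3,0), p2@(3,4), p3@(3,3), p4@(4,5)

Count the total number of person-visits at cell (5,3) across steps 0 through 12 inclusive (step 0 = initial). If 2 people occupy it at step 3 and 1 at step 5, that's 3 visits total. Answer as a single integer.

Answer: 3

Derivation:
Step 0: p0@(1,2) p1@(3,0) p2@(3,4) p3@(3,3) p4@(4,5) -> at (5,3): 0 [-], cum=0
Step 1: p0@(2,2) p1@(4,0) p2@(4,4) p3@(4,3) p4@(5,5) -> at (5,3): 0 [-], cum=0
Step 2: p0@(3,2) p1@(5,0) p2@(5,4) p3@(5,3) p4@(5,4) -> at (5,3): 1 [p3], cum=1
Step 3: p0@(4,2) p1@(5,1) p2@(5,3) p3@ESC p4@(5,3) -> at (5,3): 2 [p2,p4], cum=3
Step 4: p0@ESC p1@ESC p2@ESC p3@ESC p4@ESC -> at (5,3): 0 [-], cum=3
Total visits = 3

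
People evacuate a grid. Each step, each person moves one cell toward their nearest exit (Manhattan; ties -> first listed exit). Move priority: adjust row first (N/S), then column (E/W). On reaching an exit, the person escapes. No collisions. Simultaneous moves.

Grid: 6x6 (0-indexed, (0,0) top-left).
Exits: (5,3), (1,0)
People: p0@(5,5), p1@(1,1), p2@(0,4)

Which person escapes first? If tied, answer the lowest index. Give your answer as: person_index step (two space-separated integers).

Answer: 1 1

Derivation:
Step 1: p0:(5,5)->(5,4) | p1:(1,1)->(1,0)->EXIT | p2:(0,4)->(1,4)
Step 2: p0:(5,4)->(5,3)->EXIT | p1:escaped | p2:(1,4)->(1,3)
Step 3: p0:escaped | p1:escaped | p2:(1,3)->(1,2)
Step 4: p0:escaped | p1:escaped | p2:(1,2)->(1,1)
Step 5: p0:escaped | p1:escaped | p2:(1,1)->(1,0)->EXIT
Exit steps: [2, 1, 5]
First to escape: p1 at step 1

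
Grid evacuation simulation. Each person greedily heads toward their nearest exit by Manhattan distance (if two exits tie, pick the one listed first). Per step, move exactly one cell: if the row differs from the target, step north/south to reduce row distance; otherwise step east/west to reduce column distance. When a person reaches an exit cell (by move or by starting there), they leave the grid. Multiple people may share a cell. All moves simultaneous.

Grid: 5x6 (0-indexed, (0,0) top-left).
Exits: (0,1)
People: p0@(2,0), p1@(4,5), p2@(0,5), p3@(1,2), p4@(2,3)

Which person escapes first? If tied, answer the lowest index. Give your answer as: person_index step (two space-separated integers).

Step 1: p0:(2,0)->(1,0) | p1:(4,5)->(3,5) | p2:(0,5)->(0,4) | p3:(1,2)->(0,2) | p4:(2,3)->(1,3)
Step 2: p0:(1,0)->(0,0) | p1:(3,5)->(2,5) | p2:(0,4)->(0,3) | p3:(0,2)->(0,1)->EXIT | p4:(1,3)->(0,3)
Step 3: p0:(0,0)->(0,1)->EXIT | p1:(2,5)->(1,5) | p2:(0,3)->(0,2) | p3:escaped | p4:(0,3)->(0,2)
Step 4: p0:escaped | p1:(1,5)->(0,5) | p2:(0,2)->(0,1)->EXIT | p3:escaped | p4:(0,2)->(0,1)->EXIT
Step 5: p0:escaped | p1:(0,5)->(0,4) | p2:escaped | p3:escaped | p4:escaped
Step 6: p0:escaped | p1:(0,4)->(0,3) | p2:escaped | p3:escaped | p4:escaped
Step 7: p0:escaped | p1:(0,3)->(0,2) | p2:escaped | p3:escaped | p4:escaped
Step 8: p0:escaped | p1:(0,2)->(0,1)->EXIT | p2:escaped | p3:escaped | p4:escaped
Exit steps: [3, 8, 4, 2, 4]
First to escape: p3 at step 2

Answer: 3 2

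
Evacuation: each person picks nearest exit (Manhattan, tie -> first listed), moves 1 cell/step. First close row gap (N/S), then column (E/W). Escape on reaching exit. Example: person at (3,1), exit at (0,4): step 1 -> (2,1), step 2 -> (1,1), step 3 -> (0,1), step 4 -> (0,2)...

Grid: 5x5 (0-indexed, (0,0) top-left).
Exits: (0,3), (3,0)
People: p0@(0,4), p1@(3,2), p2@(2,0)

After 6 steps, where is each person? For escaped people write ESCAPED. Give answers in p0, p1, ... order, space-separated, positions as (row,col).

Step 1: p0:(0,4)->(0,3)->EXIT | p1:(3,2)->(3,1) | p2:(2,0)->(3,0)->EXIT
Step 2: p0:escaped | p1:(3,1)->(3,0)->EXIT | p2:escaped

ESCAPED ESCAPED ESCAPED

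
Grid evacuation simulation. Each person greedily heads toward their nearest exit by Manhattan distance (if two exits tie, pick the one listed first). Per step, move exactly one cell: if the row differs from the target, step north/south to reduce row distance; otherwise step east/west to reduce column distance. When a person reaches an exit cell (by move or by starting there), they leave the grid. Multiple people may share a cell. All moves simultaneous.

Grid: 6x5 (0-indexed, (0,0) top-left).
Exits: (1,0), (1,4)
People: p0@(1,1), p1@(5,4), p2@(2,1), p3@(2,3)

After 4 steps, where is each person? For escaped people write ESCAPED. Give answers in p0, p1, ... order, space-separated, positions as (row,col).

Step 1: p0:(1,1)->(1,0)->EXIT | p1:(5,4)->(4,4) | p2:(2,1)->(1,1) | p3:(2,3)->(1,3)
Step 2: p0:escaped | p1:(4,4)->(3,4) | p2:(1,1)->(1,0)->EXIT | p3:(1,3)->(1,4)->EXIT
Step 3: p0:escaped | p1:(3,4)->(2,4) | p2:escaped | p3:escaped
Step 4: p0:escaped | p1:(2,4)->(1,4)->EXIT | p2:escaped | p3:escaped

ESCAPED ESCAPED ESCAPED ESCAPED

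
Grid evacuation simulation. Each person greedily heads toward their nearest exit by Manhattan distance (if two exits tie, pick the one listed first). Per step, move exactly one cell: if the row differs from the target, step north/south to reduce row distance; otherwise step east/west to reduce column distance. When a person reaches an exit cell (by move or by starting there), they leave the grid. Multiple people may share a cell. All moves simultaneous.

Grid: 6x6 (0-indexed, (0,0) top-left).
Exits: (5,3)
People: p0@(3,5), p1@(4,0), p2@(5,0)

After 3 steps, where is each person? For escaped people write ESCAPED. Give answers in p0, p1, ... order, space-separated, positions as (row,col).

Step 1: p0:(3,5)->(4,5) | p1:(4,0)->(5,0) | p2:(5,0)->(5,1)
Step 2: p0:(4,5)->(5,5) | p1:(5,0)->(5,1) | p2:(5,1)->(5,2)
Step 3: p0:(5,5)->(5,4) | p1:(5,1)->(5,2) | p2:(5,2)->(5,3)->EXIT

(5,4) (5,2) ESCAPED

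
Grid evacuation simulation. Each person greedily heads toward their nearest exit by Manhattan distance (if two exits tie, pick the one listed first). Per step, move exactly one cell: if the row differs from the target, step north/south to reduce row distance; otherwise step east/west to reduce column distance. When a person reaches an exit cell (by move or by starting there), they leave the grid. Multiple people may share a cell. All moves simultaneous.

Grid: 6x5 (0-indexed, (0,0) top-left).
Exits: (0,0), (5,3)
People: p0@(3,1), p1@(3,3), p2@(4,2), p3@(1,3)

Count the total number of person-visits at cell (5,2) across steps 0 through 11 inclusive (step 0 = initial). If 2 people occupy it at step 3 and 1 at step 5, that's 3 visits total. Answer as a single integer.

Step 0: p0@(3,1) p1@(3,3) p2@(4,2) p3@(1,3) -> at (5,2): 0 [-], cum=0
Step 1: p0@(2,1) p1@(4,3) p2@(5,2) p3@(0,3) -> at (5,2): 1 [p2], cum=1
Step 2: p0@(1,1) p1@ESC p2@ESC p3@(0,2) -> at (5,2): 0 [-], cum=1
Step 3: p0@(0,1) p1@ESC p2@ESC p3@(0,1) -> at (5,2): 0 [-], cum=1
Step 4: p0@ESC p1@ESC p2@ESC p3@ESC -> at (5,2): 0 [-], cum=1
Total visits = 1

Answer: 1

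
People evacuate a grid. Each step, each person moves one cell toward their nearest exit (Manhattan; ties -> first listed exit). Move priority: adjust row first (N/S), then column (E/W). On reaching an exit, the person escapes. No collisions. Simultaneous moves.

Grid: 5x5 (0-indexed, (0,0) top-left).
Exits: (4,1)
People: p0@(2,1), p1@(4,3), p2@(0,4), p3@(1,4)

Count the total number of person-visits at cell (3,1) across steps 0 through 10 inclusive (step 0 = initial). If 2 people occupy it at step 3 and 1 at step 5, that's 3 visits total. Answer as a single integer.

Answer: 1

Derivation:
Step 0: p0@(2,1) p1@(4,3) p2@(0,4) p3@(1,4) -> at (3,1): 0 [-], cum=0
Step 1: p0@(3,1) p1@(4,2) p2@(1,4) p3@(2,4) -> at (3,1): 1 [p0], cum=1
Step 2: p0@ESC p1@ESC p2@(2,4) p3@(3,4) -> at (3,1): 0 [-], cum=1
Step 3: p0@ESC p1@ESC p2@(3,4) p3@(4,4) -> at (3,1): 0 [-], cum=1
Step 4: p0@ESC p1@ESC p2@(4,4) p3@(4,3) -> at (3,1): 0 [-], cum=1
Step 5: p0@ESC p1@ESC p2@(4,3) p3@(4,2) -> at (3,1): 0 [-], cum=1
Step 6: p0@ESC p1@ESC p2@(4,2) p3@ESC -> at (3,1): 0 [-], cum=1
Step 7: p0@ESC p1@ESC p2@ESC p3@ESC -> at (3,1): 0 [-], cum=1
Total visits = 1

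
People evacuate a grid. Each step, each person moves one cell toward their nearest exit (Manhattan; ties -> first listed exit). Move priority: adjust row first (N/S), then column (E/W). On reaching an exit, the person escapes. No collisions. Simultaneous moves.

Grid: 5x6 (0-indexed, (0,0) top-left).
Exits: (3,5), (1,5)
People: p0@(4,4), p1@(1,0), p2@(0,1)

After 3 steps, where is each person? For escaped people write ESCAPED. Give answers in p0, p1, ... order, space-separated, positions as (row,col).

Step 1: p0:(4,4)->(3,4) | p1:(1,0)->(1,1) | p2:(0,1)->(1,1)
Step 2: p0:(3,4)->(3,5)->EXIT | p1:(1,1)->(1,2) | p2:(1,1)->(1,2)
Step 3: p0:escaped | p1:(1,2)->(1,3) | p2:(1,2)->(1,3)

ESCAPED (1,3) (1,3)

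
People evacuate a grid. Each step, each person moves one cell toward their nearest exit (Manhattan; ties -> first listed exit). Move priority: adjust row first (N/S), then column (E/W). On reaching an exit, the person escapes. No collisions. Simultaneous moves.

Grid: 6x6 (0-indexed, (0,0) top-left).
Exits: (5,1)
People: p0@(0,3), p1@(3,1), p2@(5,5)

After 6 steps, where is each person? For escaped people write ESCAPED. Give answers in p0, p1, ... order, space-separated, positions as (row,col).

Step 1: p0:(0,3)->(1,3) | p1:(3,1)->(4,1) | p2:(5,5)->(5,4)
Step 2: p0:(1,3)->(2,3) | p1:(4,1)->(5,1)->EXIT | p2:(5,4)->(5,3)
Step 3: p0:(2,3)->(3,3) | p1:escaped | p2:(5,3)->(5,2)
Step 4: p0:(3,3)->(4,3) | p1:escaped | p2:(5,2)->(5,1)->EXIT
Step 5: p0:(4,3)->(5,3) | p1:escaped | p2:escaped
Step 6: p0:(5,3)->(5,2) | p1:escaped | p2:escaped

(5,2) ESCAPED ESCAPED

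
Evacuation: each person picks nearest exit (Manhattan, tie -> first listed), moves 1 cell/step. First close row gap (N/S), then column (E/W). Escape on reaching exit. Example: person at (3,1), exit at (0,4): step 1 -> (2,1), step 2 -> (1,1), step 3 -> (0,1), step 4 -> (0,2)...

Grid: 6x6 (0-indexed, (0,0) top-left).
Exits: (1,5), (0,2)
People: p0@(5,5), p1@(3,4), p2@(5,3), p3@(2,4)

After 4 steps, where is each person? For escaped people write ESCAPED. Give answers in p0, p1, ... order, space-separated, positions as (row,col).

Step 1: p0:(5,5)->(4,5) | p1:(3,4)->(2,4) | p2:(5,3)->(4,3) | p3:(2,4)->(1,4)
Step 2: p0:(4,5)->(3,5) | p1:(2,4)->(1,4) | p2:(4,3)->(3,3) | p3:(1,4)->(1,5)->EXIT
Step 3: p0:(3,5)->(2,5) | p1:(1,4)->(1,5)->EXIT | p2:(3,3)->(2,3) | p3:escaped
Step 4: p0:(2,5)->(1,5)->EXIT | p1:escaped | p2:(2,3)->(1,3) | p3:escaped

ESCAPED ESCAPED (1,3) ESCAPED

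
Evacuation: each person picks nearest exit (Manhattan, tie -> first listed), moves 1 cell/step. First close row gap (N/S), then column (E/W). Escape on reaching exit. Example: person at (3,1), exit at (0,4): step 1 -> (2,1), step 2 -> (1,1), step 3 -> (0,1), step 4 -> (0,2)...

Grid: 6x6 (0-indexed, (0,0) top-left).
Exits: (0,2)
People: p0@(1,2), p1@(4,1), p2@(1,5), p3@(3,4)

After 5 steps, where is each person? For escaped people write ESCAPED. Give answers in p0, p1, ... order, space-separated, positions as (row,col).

Step 1: p0:(1,2)->(0,2)->EXIT | p1:(4,1)->(3,1) | p2:(1,5)->(0,5) | p3:(3,4)->(2,4)
Step 2: p0:escaped | p1:(3,1)->(2,1) | p2:(0,5)->(0,4) | p3:(2,4)->(1,4)
Step 3: p0:escaped | p1:(2,1)->(1,1) | p2:(0,4)->(0,3) | p3:(1,4)->(0,4)
Step 4: p0:escaped | p1:(1,1)->(0,1) | p2:(0,3)->(0,2)->EXIT | p3:(0,4)->(0,3)
Step 5: p0:escaped | p1:(0,1)->(0,2)->EXIT | p2:escaped | p3:(0,3)->(0,2)->EXIT

ESCAPED ESCAPED ESCAPED ESCAPED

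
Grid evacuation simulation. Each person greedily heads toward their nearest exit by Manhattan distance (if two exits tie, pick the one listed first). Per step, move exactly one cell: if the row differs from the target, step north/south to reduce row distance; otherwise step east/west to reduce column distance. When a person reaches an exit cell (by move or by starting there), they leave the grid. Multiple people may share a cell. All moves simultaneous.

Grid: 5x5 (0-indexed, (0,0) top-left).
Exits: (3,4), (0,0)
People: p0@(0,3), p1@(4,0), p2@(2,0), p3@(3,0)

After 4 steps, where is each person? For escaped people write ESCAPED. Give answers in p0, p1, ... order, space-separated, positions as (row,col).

Step 1: p0:(0,3)->(0,2) | p1:(4,0)->(3,0) | p2:(2,0)->(1,0) | p3:(3,0)->(2,0)
Step 2: p0:(0,2)->(0,1) | p1:(3,0)->(2,0) | p2:(1,0)->(0,0)->EXIT | p3:(2,0)->(1,0)
Step 3: p0:(0,1)->(0,0)->EXIT | p1:(2,0)->(1,0) | p2:escaped | p3:(1,0)->(0,0)->EXIT
Step 4: p0:escaped | p1:(1,0)->(0,0)->EXIT | p2:escaped | p3:escaped

ESCAPED ESCAPED ESCAPED ESCAPED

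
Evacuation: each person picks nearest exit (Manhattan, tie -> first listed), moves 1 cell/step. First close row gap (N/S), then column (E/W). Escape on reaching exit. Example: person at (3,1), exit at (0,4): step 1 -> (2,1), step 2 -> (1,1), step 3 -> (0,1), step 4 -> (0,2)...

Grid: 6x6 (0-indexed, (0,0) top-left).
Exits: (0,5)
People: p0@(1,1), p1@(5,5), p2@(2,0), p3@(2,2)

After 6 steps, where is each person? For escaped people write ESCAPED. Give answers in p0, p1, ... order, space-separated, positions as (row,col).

Step 1: p0:(1,1)->(0,1) | p1:(5,5)->(4,5) | p2:(2,0)->(1,0) | p3:(2,2)->(1,2)
Step 2: p0:(0,1)->(0,2) | p1:(4,5)->(3,5) | p2:(1,0)->(0,0) | p3:(1,2)->(0,2)
Step 3: p0:(0,2)->(0,3) | p1:(3,5)->(2,5) | p2:(0,0)->(0,1) | p3:(0,2)->(0,3)
Step 4: p0:(0,3)->(0,4) | p1:(2,5)->(1,5) | p2:(0,1)->(0,2) | p3:(0,3)->(0,4)
Step 5: p0:(0,4)->(0,5)->EXIT | p1:(1,5)->(0,5)->EXIT | p2:(0,2)->(0,3) | p3:(0,4)->(0,5)->EXIT
Step 6: p0:escaped | p1:escaped | p2:(0,3)->(0,4) | p3:escaped

ESCAPED ESCAPED (0,4) ESCAPED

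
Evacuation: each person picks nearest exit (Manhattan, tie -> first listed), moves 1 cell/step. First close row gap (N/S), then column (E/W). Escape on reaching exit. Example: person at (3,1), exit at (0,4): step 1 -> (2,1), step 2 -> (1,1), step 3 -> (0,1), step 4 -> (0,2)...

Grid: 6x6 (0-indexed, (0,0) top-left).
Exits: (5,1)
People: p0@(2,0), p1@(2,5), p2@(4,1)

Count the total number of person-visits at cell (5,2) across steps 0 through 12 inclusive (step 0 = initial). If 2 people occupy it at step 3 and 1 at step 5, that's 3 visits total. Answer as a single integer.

Answer: 1

Derivation:
Step 0: p0@(2,0) p1@(2,5) p2@(4,1) -> at (5,2): 0 [-], cum=0
Step 1: p0@(3,0) p1@(3,5) p2@ESC -> at (5,2): 0 [-], cum=0
Step 2: p0@(4,0) p1@(4,5) p2@ESC -> at (5,2): 0 [-], cum=0
Step 3: p0@(5,0) p1@(5,5) p2@ESC -> at (5,2): 0 [-], cum=0
Step 4: p0@ESC p1@(5,4) p2@ESC -> at (5,2): 0 [-], cum=0
Step 5: p0@ESC p1@(5,3) p2@ESC -> at (5,2): 0 [-], cum=0
Step 6: p0@ESC p1@(5,2) p2@ESC -> at (5,2): 1 [p1], cum=1
Step 7: p0@ESC p1@ESC p2@ESC -> at (5,2): 0 [-], cum=1
Total visits = 1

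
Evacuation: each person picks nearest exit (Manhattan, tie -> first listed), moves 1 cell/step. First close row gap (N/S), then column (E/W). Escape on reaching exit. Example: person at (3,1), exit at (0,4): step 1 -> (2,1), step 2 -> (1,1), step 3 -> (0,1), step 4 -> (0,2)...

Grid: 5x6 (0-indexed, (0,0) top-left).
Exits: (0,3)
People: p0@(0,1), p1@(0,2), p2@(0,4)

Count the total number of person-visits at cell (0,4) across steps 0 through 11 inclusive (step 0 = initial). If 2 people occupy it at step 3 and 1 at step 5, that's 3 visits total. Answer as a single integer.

Step 0: p0@(0,1) p1@(0,2) p2@(0,4) -> at (0,4): 1 [p2], cum=1
Step 1: p0@(0,2) p1@ESC p2@ESC -> at (0,4): 0 [-], cum=1
Step 2: p0@ESC p1@ESC p2@ESC -> at (0,4): 0 [-], cum=1
Total visits = 1

Answer: 1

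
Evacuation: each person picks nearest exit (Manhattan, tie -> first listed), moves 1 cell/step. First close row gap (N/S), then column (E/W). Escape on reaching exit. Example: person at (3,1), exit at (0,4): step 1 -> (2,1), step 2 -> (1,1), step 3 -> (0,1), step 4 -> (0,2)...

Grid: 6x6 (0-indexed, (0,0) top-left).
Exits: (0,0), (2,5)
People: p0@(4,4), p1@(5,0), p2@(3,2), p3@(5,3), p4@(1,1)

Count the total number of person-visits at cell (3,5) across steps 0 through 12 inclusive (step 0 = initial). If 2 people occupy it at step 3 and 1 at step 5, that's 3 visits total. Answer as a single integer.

Answer: 0

Derivation:
Step 0: p0@(4,4) p1@(5,0) p2@(3,2) p3@(5,3) p4@(1,1) -> at (3,5): 0 [-], cum=0
Step 1: p0@(3,4) p1@(4,0) p2@(2,2) p3@(4,3) p4@(0,1) -> at (3,5): 0 [-], cum=0
Step 2: p0@(2,4) p1@(3,0) p2@(2,3) p3@(3,3) p4@ESC -> at (3,5): 0 [-], cum=0
Step 3: p0@ESC p1@(2,0) p2@(2,4) p3@(2,3) p4@ESC -> at (3,5): 0 [-], cum=0
Step 4: p0@ESC p1@(1,0) p2@ESC p3@(2,4) p4@ESC -> at (3,5): 0 [-], cum=0
Step 5: p0@ESC p1@ESC p2@ESC p3@ESC p4@ESC -> at (3,5): 0 [-], cum=0
Total visits = 0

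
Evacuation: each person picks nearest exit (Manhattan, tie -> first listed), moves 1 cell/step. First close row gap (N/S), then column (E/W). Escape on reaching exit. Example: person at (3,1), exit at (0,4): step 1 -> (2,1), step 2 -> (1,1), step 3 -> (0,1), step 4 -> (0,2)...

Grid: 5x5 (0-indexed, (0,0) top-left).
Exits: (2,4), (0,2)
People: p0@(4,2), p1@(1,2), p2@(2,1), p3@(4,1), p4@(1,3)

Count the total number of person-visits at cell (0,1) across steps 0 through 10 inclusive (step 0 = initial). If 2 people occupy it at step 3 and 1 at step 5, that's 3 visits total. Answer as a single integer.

Step 0: p0@(4,2) p1@(1,2) p2@(2,1) p3@(4,1) p4@(1,3) -> at (0,1): 0 [-], cum=0
Step 1: p0@(3,2) p1@ESC p2@(2,2) p3@(3,1) p4@(2,3) -> at (0,1): 0 [-], cum=0
Step 2: p0@(2,2) p1@ESC p2@(2,3) p3@(2,1) p4@ESC -> at (0,1): 0 [-], cum=0
Step 3: p0@(2,3) p1@ESC p2@ESC p3@(2,2) p4@ESC -> at (0,1): 0 [-], cum=0
Step 4: p0@ESC p1@ESC p2@ESC p3@(2,3) p4@ESC -> at (0,1): 0 [-], cum=0
Step 5: p0@ESC p1@ESC p2@ESC p3@ESC p4@ESC -> at (0,1): 0 [-], cum=0
Total visits = 0

Answer: 0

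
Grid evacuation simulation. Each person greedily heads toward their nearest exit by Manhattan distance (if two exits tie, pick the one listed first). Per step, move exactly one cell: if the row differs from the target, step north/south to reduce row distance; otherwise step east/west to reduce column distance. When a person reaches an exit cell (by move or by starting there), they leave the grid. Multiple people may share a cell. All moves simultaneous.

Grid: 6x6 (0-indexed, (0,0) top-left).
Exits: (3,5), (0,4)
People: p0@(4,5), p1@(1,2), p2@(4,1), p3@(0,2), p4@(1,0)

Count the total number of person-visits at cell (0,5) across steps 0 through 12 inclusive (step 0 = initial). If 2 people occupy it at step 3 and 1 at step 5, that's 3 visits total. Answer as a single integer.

Step 0: p0@(4,5) p1@(1,2) p2@(4,1) p3@(0,2) p4@(1,0) -> at (0,5): 0 [-], cum=0
Step 1: p0@ESC p1@(0,2) p2@(3,1) p3@(0,3) p4@(0,0) -> at (0,5): 0 [-], cum=0
Step 2: p0@ESC p1@(0,3) p2@(3,2) p3@ESC p4@(0,1) -> at (0,5): 0 [-], cum=0
Step 3: p0@ESC p1@ESC p2@(3,3) p3@ESC p4@(0,2) -> at (0,5): 0 [-], cum=0
Step 4: p0@ESC p1@ESC p2@(3,4) p3@ESC p4@(0,3) -> at (0,5): 0 [-], cum=0
Step 5: p0@ESC p1@ESC p2@ESC p3@ESC p4@ESC -> at (0,5): 0 [-], cum=0
Total visits = 0

Answer: 0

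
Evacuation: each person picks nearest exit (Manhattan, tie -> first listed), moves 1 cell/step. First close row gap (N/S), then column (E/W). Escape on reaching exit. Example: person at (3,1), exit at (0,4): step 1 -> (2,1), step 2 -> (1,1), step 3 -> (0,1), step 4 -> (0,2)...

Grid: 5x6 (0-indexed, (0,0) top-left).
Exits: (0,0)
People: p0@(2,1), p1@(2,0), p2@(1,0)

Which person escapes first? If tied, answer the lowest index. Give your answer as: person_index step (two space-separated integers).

Step 1: p0:(2,1)->(1,1) | p1:(2,0)->(1,0) | p2:(1,0)->(0,0)->EXIT
Step 2: p0:(1,1)->(0,1) | p1:(1,0)->(0,0)->EXIT | p2:escaped
Step 3: p0:(0,1)->(0,0)->EXIT | p1:escaped | p2:escaped
Exit steps: [3, 2, 1]
First to escape: p2 at step 1

Answer: 2 1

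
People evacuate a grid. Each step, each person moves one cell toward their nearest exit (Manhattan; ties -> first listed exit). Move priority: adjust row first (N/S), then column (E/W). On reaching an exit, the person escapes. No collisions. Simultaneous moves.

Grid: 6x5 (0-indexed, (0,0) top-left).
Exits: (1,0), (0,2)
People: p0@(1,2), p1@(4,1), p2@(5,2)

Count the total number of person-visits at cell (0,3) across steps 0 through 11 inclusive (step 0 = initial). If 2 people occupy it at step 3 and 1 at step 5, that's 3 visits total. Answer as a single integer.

Answer: 0

Derivation:
Step 0: p0@(1,2) p1@(4,1) p2@(5,2) -> at (0,3): 0 [-], cum=0
Step 1: p0@ESC p1@(3,1) p2@(4,2) -> at (0,3): 0 [-], cum=0
Step 2: p0@ESC p1@(2,1) p2@(3,2) -> at (0,3): 0 [-], cum=0
Step 3: p0@ESC p1@(1,1) p2@(2,2) -> at (0,3): 0 [-], cum=0
Step 4: p0@ESC p1@ESC p2@(1,2) -> at (0,3): 0 [-], cum=0
Step 5: p0@ESC p1@ESC p2@ESC -> at (0,3): 0 [-], cum=0
Total visits = 0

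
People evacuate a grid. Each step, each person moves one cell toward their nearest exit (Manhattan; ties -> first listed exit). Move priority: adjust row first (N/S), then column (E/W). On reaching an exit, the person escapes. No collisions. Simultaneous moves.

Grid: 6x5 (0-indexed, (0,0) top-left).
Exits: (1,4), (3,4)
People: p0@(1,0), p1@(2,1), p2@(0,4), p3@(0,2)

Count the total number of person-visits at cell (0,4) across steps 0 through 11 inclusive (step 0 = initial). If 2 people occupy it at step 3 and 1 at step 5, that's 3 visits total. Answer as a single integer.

Answer: 1

Derivation:
Step 0: p0@(1,0) p1@(2,1) p2@(0,4) p3@(0,2) -> at (0,4): 1 [p2], cum=1
Step 1: p0@(1,1) p1@(1,1) p2@ESC p3@(1,2) -> at (0,4): 0 [-], cum=1
Step 2: p0@(1,2) p1@(1,2) p2@ESC p3@(1,3) -> at (0,4): 0 [-], cum=1
Step 3: p0@(1,3) p1@(1,3) p2@ESC p3@ESC -> at (0,4): 0 [-], cum=1
Step 4: p0@ESC p1@ESC p2@ESC p3@ESC -> at (0,4): 0 [-], cum=1
Total visits = 1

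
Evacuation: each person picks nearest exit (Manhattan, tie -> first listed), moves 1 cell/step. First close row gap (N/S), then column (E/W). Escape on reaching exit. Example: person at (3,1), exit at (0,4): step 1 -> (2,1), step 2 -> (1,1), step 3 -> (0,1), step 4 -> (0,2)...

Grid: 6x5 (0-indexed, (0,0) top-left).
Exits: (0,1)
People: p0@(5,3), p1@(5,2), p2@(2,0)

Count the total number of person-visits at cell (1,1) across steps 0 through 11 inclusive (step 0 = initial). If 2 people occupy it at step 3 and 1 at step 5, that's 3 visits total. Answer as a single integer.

Answer: 0

Derivation:
Step 0: p0@(5,3) p1@(5,2) p2@(2,0) -> at (1,1): 0 [-], cum=0
Step 1: p0@(4,3) p1@(4,2) p2@(1,0) -> at (1,1): 0 [-], cum=0
Step 2: p0@(3,3) p1@(3,2) p2@(0,0) -> at (1,1): 0 [-], cum=0
Step 3: p0@(2,3) p1@(2,2) p2@ESC -> at (1,1): 0 [-], cum=0
Step 4: p0@(1,3) p1@(1,2) p2@ESC -> at (1,1): 0 [-], cum=0
Step 5: p0@(0,3) p1@(0,2) p2@ESC -> at (1,1): 0 [-], cum=0
Step 6: p0@(0,2) p1@ESC p2@ESC -> at (1,1): 0 [-], cum=0
Step 7: p0@ESC p1@ESC p2@ESC -> at (1,1): 0 [-], cum=0
Total visits = 0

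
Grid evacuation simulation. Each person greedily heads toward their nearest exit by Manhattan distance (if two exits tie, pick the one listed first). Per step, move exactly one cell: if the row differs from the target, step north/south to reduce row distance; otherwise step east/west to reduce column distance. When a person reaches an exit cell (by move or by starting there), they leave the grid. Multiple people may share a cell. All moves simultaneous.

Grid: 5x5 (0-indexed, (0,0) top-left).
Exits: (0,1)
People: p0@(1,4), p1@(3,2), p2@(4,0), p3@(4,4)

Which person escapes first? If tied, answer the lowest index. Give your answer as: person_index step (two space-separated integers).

Answer: 0 4

Derivation:
Step 1: p0:(1,4)->(0,4) | p1:(3,2)->(2,2) | p2:(4,0)->(3,0) | p3:(4,4)->(3,4)
Step 2: p0:(0,4)->(0,3) | p1:(2,2)->(1,2) | p2:(3,0)->(2,0) | p3:(3,4)->(2,4)
Step 3: p0:(0,3)->(0,2) | p1:(1,2)->(0,2) | p2:(2,0)->(1,0) | p3:(2,4)->(1,4)
Step 4: p0:(0,2)->(0,1)->EXIT | p1:(0,2)->(0,1)->EXIT | p2:(1,0)->(0,0) | p3:(1,4)->(0,4)
Step 5: p0:escaped | p1:escaped | p2:(0,0)->(0,1)->EXIT | p3:(0,4)->(0,3)
Step 6: p0:escaped | p1:escaped | p2:escaped | p3:(0,3)->(0,2)
Step 7: p0:escaped | p1:escaped | p2:escaped | p3:(0,2)->(0,1)->EXIT
Exit steps: [4, 4, 5, 7]
First to escape: p0 at step 4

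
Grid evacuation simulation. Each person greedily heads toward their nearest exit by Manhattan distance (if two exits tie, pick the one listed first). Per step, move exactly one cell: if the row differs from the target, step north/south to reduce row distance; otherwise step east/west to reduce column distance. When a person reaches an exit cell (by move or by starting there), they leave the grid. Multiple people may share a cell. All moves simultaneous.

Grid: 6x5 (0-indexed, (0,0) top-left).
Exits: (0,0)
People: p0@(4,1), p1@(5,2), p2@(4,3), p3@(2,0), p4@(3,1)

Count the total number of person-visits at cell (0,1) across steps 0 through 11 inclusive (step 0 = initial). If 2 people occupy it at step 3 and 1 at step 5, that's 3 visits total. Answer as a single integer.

Answer: 4

Derivation:
Step 0: p0@(4,1) p1@(5,2) p2@(4,3) p3@(2,0) p4@(3,1) -> at (0,1): 0 [-], cum=0
Step 1: p0@(3,1) p1@(4,2) p2@(3,3) p3@(1,0) p4@(2,1) -> at (0,1): 0 [-], cum=0
Step 2: p0@(2,1) p1@(3,2) p2@(2,3) p3@ESC p4@(1,1) -> at (0,1): 0 [-], cum=0
Step 3: p0@(1,1) p1@(2,2) p2@(1,3) p3@ESC p4@(0,1) -> at (0,1): 1 [p4], cum=1
Step 4: p0@(0,1) p1@(1,2) p2@(0,3) p3@ESC p4@ESC -> at (0,1): 1 [p0], cum=2
Step 5: p0@ESC p1@(0,2) p2@(0,2) p3@ESC p4@ESC -> at (0,1): 0 [-], cum=2
Step 6: p0@ESC p1@(0,1) p2@(0,1) p3@ESC p4@ESC -> at (0,1): 2 [p1,p2], cum=4
Step 7: p0@ESC p1@ESC p2@ESC p3@ESC p4@ESC -> at (0,1): 0 [-], cum=4
Total visits = 4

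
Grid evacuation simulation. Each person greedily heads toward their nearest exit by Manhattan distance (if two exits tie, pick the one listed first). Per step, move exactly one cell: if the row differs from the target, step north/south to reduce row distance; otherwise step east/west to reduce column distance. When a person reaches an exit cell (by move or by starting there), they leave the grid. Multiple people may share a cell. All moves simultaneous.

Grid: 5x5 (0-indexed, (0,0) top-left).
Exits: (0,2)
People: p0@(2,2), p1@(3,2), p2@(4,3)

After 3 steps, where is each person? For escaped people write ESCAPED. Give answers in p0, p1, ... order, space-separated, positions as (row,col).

Step 1: p0:(2,2)->(1,2) | p1:(3,2)->(2,2) | p2:(4,3)->(3,3)
Step 2: p0:(1,2)->(0,2)->EXIT | p1:(2,2)->(1,2) | p2:(3,3)->(2,3)
Step 3: p0:escaped | p1:(1,2)->(0,2)->EXIT | p2:(2,3)->(1,3)

ESCAPED ESCAPED (1,3)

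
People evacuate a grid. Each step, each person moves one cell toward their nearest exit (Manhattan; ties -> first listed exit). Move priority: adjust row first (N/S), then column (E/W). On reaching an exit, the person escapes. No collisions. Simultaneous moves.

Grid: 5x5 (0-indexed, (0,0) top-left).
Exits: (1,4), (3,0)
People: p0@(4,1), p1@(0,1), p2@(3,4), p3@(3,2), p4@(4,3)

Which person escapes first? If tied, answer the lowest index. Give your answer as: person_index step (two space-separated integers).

Answer: 0 2

Derivation:
Step 1: p0:(4,1)->(3,1) | p1:(0,1)->(1,1) | p2:(3,4)->(2,4) | p3:(3,2)->(3,1) | p4:(4,3)->(3,3)
Step 2: p0:(3,1)->(3,0)->EXIT | p1:(1,1)->(1,2) | p2:(2,4)->(1,4)->EXIT | p3:(3,1)->(3,0)->EXIT | p4:(3,3)->(2,3)
Step 3: p0:escaped | p1:(1,2)->(1,3) | p2:escaped | p3:escaped | p4:(2,3)->(1,3)
Step 4: p0:escaped | p1:(1,3)->(1,4)->EXIT | p2:escaped | p3:escaped | p4:(1,3)->(1,4)->EXIT
Exit steps: [2, 4, 2, 2, 4]
First to escape: p0 at step 2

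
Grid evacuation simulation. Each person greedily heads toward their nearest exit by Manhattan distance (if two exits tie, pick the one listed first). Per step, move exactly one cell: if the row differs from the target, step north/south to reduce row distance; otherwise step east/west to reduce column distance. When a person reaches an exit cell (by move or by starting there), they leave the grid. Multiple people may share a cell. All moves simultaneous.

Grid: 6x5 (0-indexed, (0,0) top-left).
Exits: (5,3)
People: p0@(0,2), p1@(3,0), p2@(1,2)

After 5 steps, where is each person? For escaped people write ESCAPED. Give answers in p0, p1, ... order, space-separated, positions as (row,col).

Step 1: p0:(0,2)->(1,2) | p1:(3,0)->(4,0) | p2:(1,2)->(2,2)
Step 2: p0:(1,2)->(2,2) | p1:(4,0)->(5,0) | p2:(2,2)->(3,2)
Step 3: p0:(2,2)->(3,2) | p1:(5,0)->(5,1) | p2:(3,2)->(4,2)
Step 4: p0:(3,2)->(4,2) | p1:(5,1)->(5,2) | p2:(4,2)->(5,2)
Step 5: p0:(4,2)->(5,2) | p1:(5,2)->(5,3)->EXIT | p2:(5,2)->(5,3)->EXIT

(5,2) ESCAPED ESCAPED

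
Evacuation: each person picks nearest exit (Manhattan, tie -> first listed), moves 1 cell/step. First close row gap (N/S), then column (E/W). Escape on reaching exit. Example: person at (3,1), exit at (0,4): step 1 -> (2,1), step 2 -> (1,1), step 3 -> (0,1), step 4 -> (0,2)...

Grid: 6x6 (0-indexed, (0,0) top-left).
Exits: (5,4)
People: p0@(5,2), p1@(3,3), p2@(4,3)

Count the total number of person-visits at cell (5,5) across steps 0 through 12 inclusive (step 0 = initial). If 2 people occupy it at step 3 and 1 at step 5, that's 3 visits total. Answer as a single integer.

Step 0: p0@(5,2) p1@(3,3) p2@(4,3) -> at (5,5): 0 [-], cum=0
Step 1: p0@(5,3) p1@(4,3) p2@(5,3) -> at (5,5): 0 [-], cum=0
Step 2: p0@ESC p1@(5,3) p2@ESC -> at (5,5): 0 [-], cum=0
Step 3: p0@ESC p1@ESC p2@ESC -> at (5,5): 0 [-], cum=0
Total visits = 0

Answer: 0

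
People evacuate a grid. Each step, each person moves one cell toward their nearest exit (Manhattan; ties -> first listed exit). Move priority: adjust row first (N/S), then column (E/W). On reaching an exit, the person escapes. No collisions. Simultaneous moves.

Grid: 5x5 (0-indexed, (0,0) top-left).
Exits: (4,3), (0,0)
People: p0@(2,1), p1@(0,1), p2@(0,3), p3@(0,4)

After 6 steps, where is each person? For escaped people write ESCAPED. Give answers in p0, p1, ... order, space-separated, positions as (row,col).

Step 1: p0:(2,1)->(1,1) | p1:(0,1)->(0,0)->EXIT | p2:(0,3)->(0,2) | p3:(0,4)->(0,3)
Step 2: p0:(1,1)->(0,1) | p1:escaped | p2:(0,2)->(0,1) | p3:(0,3)->(0,2)
Step 3: p0:(0,1)->(0,0)->EXIT | p1:escaped | p2:(0,1)->(0,0)->EXIT | p3:(0,2)->(0,1)
Step 4: p0:escaped | p1:escaped | p2:escaped | p3:(0,1)->(0,0)->EXIT

ESCAPED ESCAPED ESCAPED ESCAPED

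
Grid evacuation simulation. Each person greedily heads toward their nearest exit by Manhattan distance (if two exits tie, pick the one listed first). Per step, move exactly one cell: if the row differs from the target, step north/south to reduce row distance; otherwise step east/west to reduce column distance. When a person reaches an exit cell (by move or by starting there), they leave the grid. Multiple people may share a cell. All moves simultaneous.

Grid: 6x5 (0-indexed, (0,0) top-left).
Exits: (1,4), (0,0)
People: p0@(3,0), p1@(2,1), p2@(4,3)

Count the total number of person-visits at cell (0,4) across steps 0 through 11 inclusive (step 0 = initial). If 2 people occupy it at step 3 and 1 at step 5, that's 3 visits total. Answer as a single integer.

Answer: 0

Derivation:
Step 0: p0@(3,0) p1@(2,1) p2@(4,3) -> at (0,4): 0 [-], cum=0
Step 1: p0@(2,0) p1@(1,1) p2@(3,3) -> at (0,4): 0 [-], cum=0
Step 2: p0@(1,0) p1@(0,1) p2@(2,3) -> at (0,4): 0 [-], cum=0
Step 3: p0@ESC p1@ESC p2@(1,3) -> at (0,4): 0 [-], cum=0
Step 4: p0@ESC p1@ESC p2@ESC -> at (0,4): 0 [-], cum=0
Total visits = 0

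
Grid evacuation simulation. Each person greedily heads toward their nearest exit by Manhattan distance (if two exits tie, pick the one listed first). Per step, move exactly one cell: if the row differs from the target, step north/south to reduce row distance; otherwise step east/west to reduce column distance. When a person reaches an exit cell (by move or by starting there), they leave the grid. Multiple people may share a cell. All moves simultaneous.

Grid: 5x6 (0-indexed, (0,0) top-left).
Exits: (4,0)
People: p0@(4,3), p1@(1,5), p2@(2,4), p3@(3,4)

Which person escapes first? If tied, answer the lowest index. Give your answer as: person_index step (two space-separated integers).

Answer: 0 3

Derivation:
Step 1: p0:(4,3)->(4,2) | p1:(1,5)->(2,5) | p2:(2,4)->(3,4) | p3:(3,4)->(4,4)
Step 2: p0:(4,2)->(4,1) | p1:(2,5)->(3,5) | p2:(3,4)->(4,4) | p3:(4,4)->(4,3)
Step 3: p0:(4,1)->(4,0)->EXIT | p1:(3,5)->(4,5) | p2:(4,4)->(4,3) | p3:(4,3)->(4,2)
Step 4: p0:escaped | p1:(4,5)->(4,4) | p2:(4,3)->(4,2) | p3:(4,2)->(4,1)
Step 5: p0:escaped | p1:(4,4)->(4,3) | p2:(4,2)->(4,1) | p3:(4,1)->(4,0)->EXIT
Step 6: p0:escaped | p1:(4,3)->(4,2) | p2:(4,1)->(4,0)->EXIT | p3:escaped
Step 7: p0:escaped | p1:(4,2)->(4,1) | p2:escaped | p3:escaped
Step 8: p0:escaped | p1:(4,1)->(4,0)->EXIT | p2:escaped | p3:escaped
Exit steps: [3, 8, 6, 5]
First to escape: p0 at step 3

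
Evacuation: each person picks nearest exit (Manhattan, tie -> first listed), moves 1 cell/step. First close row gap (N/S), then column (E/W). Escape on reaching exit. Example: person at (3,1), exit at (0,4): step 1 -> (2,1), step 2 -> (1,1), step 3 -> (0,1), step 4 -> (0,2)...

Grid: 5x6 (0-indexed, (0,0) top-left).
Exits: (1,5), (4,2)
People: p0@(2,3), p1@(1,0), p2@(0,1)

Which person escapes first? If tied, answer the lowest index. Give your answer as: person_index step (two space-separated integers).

Answer: 0 3

Derivation:
Step 1: p0:(2,3)->(1,3) | p1:(1,0)->(1,1) | p2:(0,1)->(1,1)
Step 2: p0:(1,3)->(1,4) | p1:(1,1)->(1,2) | p2:(1,1)->(1,2)
Step 3: p0:(1,4)->(1,5)->EXIT | p1:(1,2)->(1,3) | p2:(1,2)->(1,3)
Step 4: p0:escaped | p1:(1,3)->(1,4) | p2:(1,3)->(1,4)
Step 5: p0:escaped | p1:(1,4)->(1,5)->EXIT | p2:(1,4)->(1,5)->EXIT
Exit steps: [3, 5, 5]
First to escape: p0 at step 3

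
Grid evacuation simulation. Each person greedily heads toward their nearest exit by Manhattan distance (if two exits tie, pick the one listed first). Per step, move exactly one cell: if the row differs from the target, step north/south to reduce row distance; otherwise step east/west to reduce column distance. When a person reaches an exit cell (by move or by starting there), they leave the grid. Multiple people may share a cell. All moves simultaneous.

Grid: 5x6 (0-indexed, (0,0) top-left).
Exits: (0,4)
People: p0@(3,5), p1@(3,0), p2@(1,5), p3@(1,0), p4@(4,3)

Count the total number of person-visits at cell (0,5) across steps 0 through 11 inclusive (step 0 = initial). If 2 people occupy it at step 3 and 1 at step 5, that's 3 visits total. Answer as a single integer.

Step 0: p0@(3,5) p1@(3,0) p2@(1,5) p3@(1,0) p4@(4,3) -> at (0,5): 0 [-], cum=0
Step 1: p0@(2,5) p1@(2,0) p2@(0,5) p3@(0,0) p4@(3,3) -> at (0,5): 1 [p2], cum=1
Step 2: p0@(1,5) p1@(1,0) p2@ESC p3@(0,1) p4@(2,3) -> at (0,5): 0 [-], cum=1
Step 3: p0@(0,5) p1@(0,0) p2@ESC p3@(0,2) p4@(1,3) -> at (0,5): 1 [p0], cum=2
Step 4: p0@ESC p1@(0,1) p2@ESC p3@(0,3) p4@(0,3) -> at (0,5): 0 [-], cum=2
Step 5: p0@ESC p1@(0,2) p2@ESC p3@ESC p4@ESC -> at (0,5): 0 [-], cum=2
Step 6: p0@ESC p1@(0,3) p2@ESC p3@ESC p4@ESC -> at (0,5): 0 [-], cum=2
Step 7: p0@ESC p1@ESC p2@ESC p3@ESC p4@ESC -> at (0,5): 0 [-], cum=2
Total visits = 2

Answer: 2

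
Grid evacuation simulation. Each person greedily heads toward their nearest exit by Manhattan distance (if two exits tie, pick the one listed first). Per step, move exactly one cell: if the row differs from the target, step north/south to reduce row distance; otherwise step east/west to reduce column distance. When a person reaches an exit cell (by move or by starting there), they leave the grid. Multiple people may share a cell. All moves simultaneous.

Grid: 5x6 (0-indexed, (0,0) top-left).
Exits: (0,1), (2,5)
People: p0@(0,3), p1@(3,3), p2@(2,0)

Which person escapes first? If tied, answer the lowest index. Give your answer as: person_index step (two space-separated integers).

Answer: 0 2

Derivation:
Step 1: p0:(0,3)->(0,2) | p1:(3,3)->(2,3) | p2:(2,0)->(1,0)
Step 2: p0:(0,2)->(0,1)->EXIT | p1:(2,3)->(2,4) | p2:(1,0)->(0,0)
Step 3: p0:escaped | p1:(2,4)->(2,5)->EXIT | p2:(0,0)->(0,1)->EXIT
Exit steps: [2, 3, 3]
First to escape: p0 at step 2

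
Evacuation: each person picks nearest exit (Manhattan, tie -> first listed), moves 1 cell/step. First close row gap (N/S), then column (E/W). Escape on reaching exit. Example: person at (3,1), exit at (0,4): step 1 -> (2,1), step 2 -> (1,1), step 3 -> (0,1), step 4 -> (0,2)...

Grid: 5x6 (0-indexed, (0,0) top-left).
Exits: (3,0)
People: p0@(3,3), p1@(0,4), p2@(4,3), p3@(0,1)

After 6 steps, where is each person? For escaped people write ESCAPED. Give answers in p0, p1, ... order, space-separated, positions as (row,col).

Step 1: p0:(3,3)->(3,2) | p1:(0,4)->(1,4) | p2:(4,3)->(3,3) | p3:(0,1)->(1,1)
Step 2: p0:(3,2)->(3,1) | p1:(1,4)->(2,4) | p2:(3,3)->(3,2) | p3:(1,1)->(2,1)
Step 3: p0:(3,1)->(3,0)->EXIT | p1:(2,4)->(3,4) | p2:(3,2)->(3,1) | p3:(2,1)->(3,1)
Step 4: p0:escaped | p1:(3,4)->(3,3) | p2:(3,1)->(3,0)->EXIT | p3:(3,1)->(3,0)->EXIT
Step 5: p0:escaped | p1:(3,3)->(3,2) | p2:escaped | p3:escaped
Step 6: p0:escaped | p1:(3,2)->(3,1) | p2:escaped | p3:escaped

ESCAPED (3,1) ESCAPED ESCAPED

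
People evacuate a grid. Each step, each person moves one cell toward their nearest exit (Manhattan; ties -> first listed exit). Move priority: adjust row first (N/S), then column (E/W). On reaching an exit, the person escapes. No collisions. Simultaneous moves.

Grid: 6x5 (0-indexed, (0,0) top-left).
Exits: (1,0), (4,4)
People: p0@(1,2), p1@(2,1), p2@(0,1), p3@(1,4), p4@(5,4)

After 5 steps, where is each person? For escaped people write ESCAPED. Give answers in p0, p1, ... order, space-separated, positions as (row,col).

Step 1: p0:(1,2)->(1,1) | p1:(2,1)->(1,1) | p2:(0,1)->(1,1) | p3:(1,4)->(2,4) | p4:(5,4)->(4,4)->EXIT
Step 2: p0:(1,1)->(1,0)->EXIT | p1:(1,1)->(1,0)->EXIT | p2:(1,1)->(1,0)->EXIT | p3:(2,4)->(3,4) | p4:escaped
Step 3: p0:escaped | p1:escaped | p2:escaped | p3:(3,4)->(4,4)->EXIT | p4:escaped

ESCAPED ESCAPED ESCAPED ESCAPED ESCAPED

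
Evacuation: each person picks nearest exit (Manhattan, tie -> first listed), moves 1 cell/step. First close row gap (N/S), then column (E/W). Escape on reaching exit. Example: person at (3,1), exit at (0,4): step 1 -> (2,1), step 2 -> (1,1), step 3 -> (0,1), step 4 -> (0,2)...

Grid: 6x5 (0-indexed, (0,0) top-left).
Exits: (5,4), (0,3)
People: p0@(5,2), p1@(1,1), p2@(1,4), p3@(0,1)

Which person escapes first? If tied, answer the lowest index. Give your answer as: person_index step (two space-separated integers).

Answer: 0 2

Derivation:
Step 1: p0:(5,2)->(5,3) | p1:(1,1)->(0,1) | p2:(1,4)->(0,4) | p3:(0,1)->(0,2)
Step 2: p0:(5,3)->(5,4)->EXIT | p1:(0,1)->(0,2) | p2:(0,4)->(0,3)->EXIT | p3:(0,2)->(0,3)->EXIT
Step 3: p0:escaped | p1:(0,2)->(0,3)->EXIT | p2:escaped | p3:escaped
Exit steps: [2, 3, 2, 2]
First to escape: p0 at step 2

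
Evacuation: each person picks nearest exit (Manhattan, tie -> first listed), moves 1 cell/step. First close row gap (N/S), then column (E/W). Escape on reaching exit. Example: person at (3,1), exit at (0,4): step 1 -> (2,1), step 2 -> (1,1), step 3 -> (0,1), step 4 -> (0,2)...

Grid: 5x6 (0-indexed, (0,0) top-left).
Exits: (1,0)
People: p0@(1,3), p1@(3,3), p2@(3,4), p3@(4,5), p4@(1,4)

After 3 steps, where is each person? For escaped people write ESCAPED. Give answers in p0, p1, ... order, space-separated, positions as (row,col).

Step 1: p0:(1,3)->(1,2) | p1:(3,3)->(2,3) | p2:(3,4)->(2,4) | p3:(4,5)->(3,5) | p4:(1,4)->(1,3)
Step 2: p0:(1,2)->(1,1) | p1:(2,3)->(1,3) | p2:(2,4)->(1,4) | p3:(3,5)->(2,5) | p4:(1,3)->(1,2)
Step 3: p0:(1,1)->(1,0)->EXIT | p1:(1,3)->(1,2) | p2:(1,4)->(1,3) | p3:(2,5)->(1,5) | p4:(1,2)->(1,1)

ESCAPED (1,2) (1,3) (1,5) (1,1)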